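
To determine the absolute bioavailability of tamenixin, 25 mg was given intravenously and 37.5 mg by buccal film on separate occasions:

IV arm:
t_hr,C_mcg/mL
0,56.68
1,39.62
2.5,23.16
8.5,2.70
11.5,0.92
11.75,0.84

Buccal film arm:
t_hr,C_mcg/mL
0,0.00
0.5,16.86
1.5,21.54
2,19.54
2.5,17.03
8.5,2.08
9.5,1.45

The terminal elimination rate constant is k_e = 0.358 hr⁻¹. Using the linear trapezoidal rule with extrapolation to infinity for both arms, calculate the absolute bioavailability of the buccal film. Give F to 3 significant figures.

Trapezoidal AUC_0→11.75 (IV):
  [0→1]: (56.68+39.62)/2 × 1 = 48.15
  [1→2.5]: (39.62+23.16)/2 × 1.5 = 47.085
  [2.5→8.5]: (23.16+2.70)/2 × 6 = 77.58
  [8.5→11.5]: (2.70+0.92)/2 × 3 = 5.43
  [11.5→11.75]: (0.92+0.84)/2 × 0.25 = 0.22
  Sum = 178.465 mcg/mL·hr
IV tail: 0.84/0.358 = 2.346; AUC_iv,0→∞ = 178.465 + 2.346 = 180.811 mcg/mL·hr
Trapezoidal AUC_0→9.5 (buccal film):
  [0→0.5]: (0.00+16.86)/2 × 0.5 = 4.215
  [0.5→1.5]: (16.86+21.54)/2 × 1 = 19.2
  [1.5→2]: (21.54+19.54)/2 × 0.5 = 10.27
  [2→2.5]: (19.54+17.03)/2 × 0.5 = 9.1425
  [2.5→8.5]: (17.03+2.08)/2 × 6 = 57.33
  [8.5→9.5]: (2.08+1.45)/2 × 1 = 1.765
  Sum = 101.9225 mcg/mL·hr
buccal film tail: 1.45/0.358 = 4.050; AUC_ev,0→∞ = 101.9225 + 4.050 = 105.9725 mcg/mL·hr
F = (AUC_ev/D_ev)/(AUC_iv/D_iv) = (105.9725/37.5)/(180.811/25) = 2.82593/7.23244 = 0.3907

F = 0.391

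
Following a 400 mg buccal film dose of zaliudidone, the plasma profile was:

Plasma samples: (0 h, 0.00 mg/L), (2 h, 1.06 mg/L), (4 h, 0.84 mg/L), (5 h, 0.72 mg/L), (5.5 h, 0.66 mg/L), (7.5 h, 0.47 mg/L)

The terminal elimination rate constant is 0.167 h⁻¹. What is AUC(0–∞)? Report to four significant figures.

AUC = 8.029 mg/L·h

Trapezoidal AUC_0→7.5:
  [0→2]: (0.00+1.06)/2 × 2 = 1.06
  [2→4]: (1.06+0.84)/2 × 2 = 1.9
  [4→5]: (0.84+0.72)/2 × 1 = 0.78
  [5→5.5]: (0.72+0.66)/2 × 0.5 = 0.345
  [5.5→7.5]: (0.66+0.47)/2 × 2 = 1.13
  Sum = 5.215 mg/L·h
Extrapolated tail: C_last / k_e = 0.47 / 0.167 = 2.814
AUC_0→∞ = 5.215 + 2.814 = 8.029 mg/L·h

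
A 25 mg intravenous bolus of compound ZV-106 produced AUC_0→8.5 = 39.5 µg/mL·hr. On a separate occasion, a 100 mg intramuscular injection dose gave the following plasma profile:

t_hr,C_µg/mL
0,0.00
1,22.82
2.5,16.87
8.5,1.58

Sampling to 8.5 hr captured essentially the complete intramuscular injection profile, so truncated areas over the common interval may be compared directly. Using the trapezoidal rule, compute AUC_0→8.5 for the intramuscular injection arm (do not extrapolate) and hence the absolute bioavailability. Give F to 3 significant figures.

Trapezoidal AUC_0→8.5 (intramuscular injection):
  [0→1]: (0.00+22.82)/2 × 1 = 11.41
  [1→2.5]: (22.82+16.87)/2 × 1.5 = 29.7675
  [2.5→8.5]: (16.87+1.58)/2 × 6 = 55.35
  Sum = 96.5275 µg/mL·hr
F = (AUC_ev/D_ev)/(AUC_iv/D_iv) = (96.5275/100)/(39.5/25) = 0.965275/1.58 = 0.6109

F = 0.611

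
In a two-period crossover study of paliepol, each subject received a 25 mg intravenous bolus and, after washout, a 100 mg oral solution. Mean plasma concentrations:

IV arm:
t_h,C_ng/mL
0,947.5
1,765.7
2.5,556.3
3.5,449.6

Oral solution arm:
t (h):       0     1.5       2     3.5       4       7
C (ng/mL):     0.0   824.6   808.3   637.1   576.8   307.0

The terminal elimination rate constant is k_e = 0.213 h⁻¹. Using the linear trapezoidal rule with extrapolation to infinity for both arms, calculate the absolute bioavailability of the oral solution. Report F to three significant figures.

Trapezoidal AUC_0→3.5 (IV):
  [0→1]: (947.5+765.7)/2 × 1 = 856.6
  [1→2.5]: (765.7+556.3)/2 × 1.5 = 991.5
  [2.5→3.5]: (556.3+449.6)/2 × 1 = 502.95
  Sum = 2351.05 ng/mL·h
IV tail: 449.6/0.213 = 2110.798; AUC_iv,0→∞ = 2351.05 + 2110.798 = 4461.848 ng/mL·h
Trapezoidal AUC_0→7 (oral solution):
  [0→1.5]: (0.0+824.6)/2 × 1.5 = 618.45
  [1.5→2]: (824.6+808.3)/2 × 0.5 = 408.225
  [2→3.5]: (808.3+637.1)/2 × 1.5 = 1084.05
  [3.5→4]: (637.1+576.8)/2 × 0.5 = 303.475
  [4→7]: (576.8+307.0)/2 × 3 = 1325.7
  Sum = 3739.9 ng/mL·h
oral solution tail: 307.0/0.213 = 1441.315; AUC_ev,0→∞ = 3739.9 + 1441.315 = 5181.215 ng/mL·h
F = (AUC_ev/D_ev)/(AUC_iv/D_iv) = (5181.215/100)/(4461.848/25) = 51.81215/178.47392 = 0.2903

F = 0.290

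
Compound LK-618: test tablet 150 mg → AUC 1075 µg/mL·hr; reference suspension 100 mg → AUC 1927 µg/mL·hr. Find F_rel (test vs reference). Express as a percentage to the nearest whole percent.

F_rel = (AUC_test/D_test) / (AUC_ref/D_ref)
      = (1075/150) / (1927/100)
      = 7.16667 / 19.27 = 0.3719 = 37.19%

F_rel = 37%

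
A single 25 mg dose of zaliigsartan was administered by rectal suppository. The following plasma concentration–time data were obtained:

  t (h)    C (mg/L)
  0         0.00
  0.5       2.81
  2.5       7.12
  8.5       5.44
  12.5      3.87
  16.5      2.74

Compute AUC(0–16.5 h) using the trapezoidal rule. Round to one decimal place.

AUC = 80.2 mg/L·h

Trapezoidal AUC_0→16.5:
  [0→0.5]: (0.00+2.81)/2 × 0.5 = 0.7025
  [0.5→2.5]: (2.81+7.12)/2 × 2 = 9.93
  [2.5→8.5]: (7.12+5.44)/2 × 6 = 37.68
  [8.5→12.5]: (5.44+3.87)/2 × 4 = 18.62
  [12.5→16.5]: (3.87+2.74)/2 × 4 = 13.22
  Sum = 80.1525 mg/L·h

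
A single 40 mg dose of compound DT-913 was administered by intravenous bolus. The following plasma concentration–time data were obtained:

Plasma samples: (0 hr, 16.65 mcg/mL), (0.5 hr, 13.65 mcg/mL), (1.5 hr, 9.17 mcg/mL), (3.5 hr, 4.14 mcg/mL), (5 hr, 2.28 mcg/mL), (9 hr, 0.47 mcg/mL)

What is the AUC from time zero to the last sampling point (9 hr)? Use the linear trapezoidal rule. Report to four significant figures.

AUC = 42.61 mcg/mL·hr

Trapezoidal AUC_0→9:
  [0→0.5]: (16.65+13.65)/2 × 0.5 = 7.575
  [0.5→1.5]: (13.65+9.17)/2 × 1 = 11.41
  [1.5→3.5]: (9.17+4.14)/2 × 2 = 13.31
  [3.5→5]: (4.14+2.28)/2 × 1.5 = 4.815
  [5→9]: (2.28+0.47)/2 × 4 = 5.5
  Sum = 42.61 mcg/mL·hr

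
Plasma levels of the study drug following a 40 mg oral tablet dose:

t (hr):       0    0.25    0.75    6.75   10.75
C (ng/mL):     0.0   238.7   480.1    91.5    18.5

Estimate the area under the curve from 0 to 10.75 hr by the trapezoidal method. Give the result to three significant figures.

Trapezoidal AUC_0→10.75:
  [0→0.25]: (0.0+238.7)/2 × 0.25 = 29.8375
  [0.25→0.75]: (238.7+480.1)/2 × 0.5 = 179.7
  [0.75→6.75]: (480.1+91.5)/2 × 6 = 1714.8
  [6.75→10.75]: (91.5+18.5)/2 × 4 = 220.0
  Sum = 2144.3375 ng/mL·hr

AUC = 2140 ng/mL·hr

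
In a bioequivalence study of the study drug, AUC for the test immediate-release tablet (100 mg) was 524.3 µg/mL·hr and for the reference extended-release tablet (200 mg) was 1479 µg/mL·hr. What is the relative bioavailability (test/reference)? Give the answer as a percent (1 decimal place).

F_rel = 70.9%

F_rel = (AUC_test/D_test) / (AUC_ref/D_ref)
      = (524.3/100) / (1479/200)
      = 5.243 / 7.395 = 0.7090 = 70.90%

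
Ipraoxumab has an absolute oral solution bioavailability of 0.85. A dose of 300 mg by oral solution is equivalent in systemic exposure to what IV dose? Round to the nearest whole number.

Systemic exposure from an extravascular dose = F × D_ev, so the equivalent IV dose is F × D_ev.
D_iv = F × D_ev = 0.85 × 300 = 255 mg

D_iv = 255 mg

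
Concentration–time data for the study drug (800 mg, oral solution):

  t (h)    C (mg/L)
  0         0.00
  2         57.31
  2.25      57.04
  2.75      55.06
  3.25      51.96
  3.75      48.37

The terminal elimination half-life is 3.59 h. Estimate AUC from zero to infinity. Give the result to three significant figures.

Trapezoidal AUC_0→3.75:
  [0→2]: (0.00+57.31)/2 × 2 = 57.31
  [2→2.25]: (57.31+57.04)/2 × 0.25 = 14.29375
  [2.25→2.75]: (57.04+55.06)/2 × 0.5 = 28.025
  [2.75→3.25]: (55.06+51.96)/2 × 0.5 = 26.755
  [3.25→3.75]: (51.96+48.37)/2 × 0.5 = 25.0825
  Sum = 151.46625 mg/L·h
k_e = ln2 / t½ = 0.693147 / 3.59 = 0.1931 h^-1
Extrapolated tail: C_last / k_e = 48.37 / 0.1931 = 250.492
AUC_0→∞ = 151.46625 + 250.492 = 401.95825 mg/L·h

AUC = 402 mg/L·h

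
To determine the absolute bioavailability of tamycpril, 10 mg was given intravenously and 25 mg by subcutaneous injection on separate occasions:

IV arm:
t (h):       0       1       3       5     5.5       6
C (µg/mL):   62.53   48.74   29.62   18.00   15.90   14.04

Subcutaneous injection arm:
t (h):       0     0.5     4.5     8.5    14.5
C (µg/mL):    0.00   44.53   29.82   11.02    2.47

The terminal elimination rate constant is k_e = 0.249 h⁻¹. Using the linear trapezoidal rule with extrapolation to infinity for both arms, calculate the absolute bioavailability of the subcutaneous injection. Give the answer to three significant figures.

Trapezoidal AUC_0→6 (IV):
  [0→1]: (62.53+48.74)/2 × 1 = 55.635
  [1→3]: (48.74+29.62)/2 × 2 = 78.36
  [3→5]: (29.62+18.00)/2 × 2 = 47.62
  [5→5.5]: (18.00+15.90)/2 × 0.5 = 8.475
  [5.5→6]: (15.90+14.04)/2 × 0.5 = 7.485
  Sum = 197.575 µg/mL·h
IV tail: 14.04/0.249 = 56.386; AUC_iv,0→∞ = 197.575 + 56.386 = 253.961 µg/mL·h
Trapezoidal AUC_0→14.5 (subcutaneous injection):
  [0→0.5]: (0.00+44.53)/2 × 0.5 = 11.1325
  [0.5→4.5]: (44.53+29.82)/2 × 4 = 148.7
  [4.5→8.5]: (29.82+11.02)/2 × 4 = 81.68
  [8.5→14.5]: (11.02+2.47)/2 × 6 = 40.47
  Sum = 281.9825 µg/mL·h
subcutaneous injection tail: 2.47/0.249 = 9.920; AUC_ev,0→∞ = 281.9825 + 9.920 = 291.9025 µg/mL·h
F = (AUC_ev/D_ev)/(AUC_iv/D_iv) = (291.9025/25)/(253.961/10) = 11.6761/25.3961 = 0.4598

F = 0.460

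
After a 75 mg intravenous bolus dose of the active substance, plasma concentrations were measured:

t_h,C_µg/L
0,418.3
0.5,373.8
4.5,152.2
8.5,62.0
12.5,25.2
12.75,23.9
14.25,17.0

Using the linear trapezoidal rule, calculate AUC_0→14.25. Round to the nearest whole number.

Trapezoidal AUC_0→14.25:
  [0→0.5]: (418.3+373.8)/2 × 0.5 = 198.025
  [0.5→4.5]: (373.8+152.2)/2 × 4 = 1052.0
  [4.5→8.5]: (152.2+62.0)/2 × 4 = 428.4
  [8.5→12.5]: (62.0+25.2)/2 × 4 = 174.4
  [12.5→12.75]: (25.2+23.9)/2 × 0.25 = 6.1375
  [12.75→14.25]: (23.9+17.0)/2 × 1.5 = 30.675
  Sum = 1889.6375 µg/L·h

AUC = 1890 µg/L·h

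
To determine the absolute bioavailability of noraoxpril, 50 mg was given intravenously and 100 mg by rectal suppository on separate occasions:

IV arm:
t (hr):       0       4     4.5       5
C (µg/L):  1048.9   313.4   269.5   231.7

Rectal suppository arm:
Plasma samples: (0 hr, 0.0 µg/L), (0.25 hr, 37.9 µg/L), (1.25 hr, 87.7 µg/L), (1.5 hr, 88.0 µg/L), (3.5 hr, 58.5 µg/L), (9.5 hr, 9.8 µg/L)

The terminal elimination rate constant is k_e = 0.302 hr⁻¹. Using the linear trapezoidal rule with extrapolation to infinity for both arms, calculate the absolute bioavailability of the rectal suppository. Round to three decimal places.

Trapezoidal AUC_0→5 (IV):
  [0→4]: (1048.9+313.4)/2 × 4 = 2724.6
  [4→4.5]: (313.4+269.5)/2 × 0.5 = 145.725
  [4.5→5]: (269.5+231.7)/2 × 0.5 = 125.3
  Sum = 2995.625 µg/L·hr
IV tail: 231.7/0.302 = 767.219; AUC_iv,0→∞ = 2995.625 + 767.219 = 3762.844 µg/L·hr
Trapezoidal AUC_0→9.5 (rectal suppository):
  [0→0.25]: (0.0+37.9)/2 × 0.25 = 4.7375
  [0.25→1.25]: (37.9+87.7)/2 × 1 = 62.8
  [1.25→1.5]: (87.7+88.0)/2 × 0.25 = 21.9625
  [1.5→3.5]: (88.0+58.5)/2 × 2 = 146.5
  [3.5→9.5]: (58.5+9.8)/2 × 6 = 204.9
  Sum = 440.9 µg/L·hr
rectal suppository tail: 9.8/0.302 = 32.450; AUC_ev,0→∞ = 440.9 + 32.450 = 473.35 µg/L·hr
F = (AUC_ev/D_ev)/(AUC_iv/D_iv) = (473.35/100)/(3762.844/50) = 4.7335/75.25688 = 0.0629

F = 0.063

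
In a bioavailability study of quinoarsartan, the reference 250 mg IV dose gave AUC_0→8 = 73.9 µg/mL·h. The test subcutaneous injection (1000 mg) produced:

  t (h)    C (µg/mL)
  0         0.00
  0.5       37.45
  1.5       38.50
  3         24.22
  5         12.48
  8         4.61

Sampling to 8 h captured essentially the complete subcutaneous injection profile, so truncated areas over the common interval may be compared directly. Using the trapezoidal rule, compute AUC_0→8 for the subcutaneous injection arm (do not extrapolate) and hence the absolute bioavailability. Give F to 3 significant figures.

Trapezoidal AUC_0→8 (subcutaneous injection):
  [0→0.5]: (0.00+37.45)/2 × 0.5 = 9.3625
  [0.5→1.5]: (37.45+38.50)/2 × 1 = 37.975
  [1.5→3]: (38.50+24.22)/2 × 1.5 = 47.04
  [3→5]: (24.22+12.48)/2 × 2 = 36.7
  [5→8]: (12.48+4.61)/2 × 3 = 25.635
  Sum = 156.7125 µg/mL·h
F = (AUC_ev/D_ev)/(AUC_iv/D_iv) = (156.7125/1000)/(73.9/250) = 0.1567125/0.2956 = 0.5302

F = 0.530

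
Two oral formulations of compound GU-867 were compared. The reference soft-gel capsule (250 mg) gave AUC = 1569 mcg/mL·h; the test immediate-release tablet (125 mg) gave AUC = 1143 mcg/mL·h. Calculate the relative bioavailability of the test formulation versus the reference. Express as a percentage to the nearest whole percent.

F_rel = (AUC_test/D_test) / (AUC_ref/D_ref)
      = (1143/125) / (1569/250)
      = 9.144 / 6.276 = 1.4570 = 145.70%

F_rel = 146%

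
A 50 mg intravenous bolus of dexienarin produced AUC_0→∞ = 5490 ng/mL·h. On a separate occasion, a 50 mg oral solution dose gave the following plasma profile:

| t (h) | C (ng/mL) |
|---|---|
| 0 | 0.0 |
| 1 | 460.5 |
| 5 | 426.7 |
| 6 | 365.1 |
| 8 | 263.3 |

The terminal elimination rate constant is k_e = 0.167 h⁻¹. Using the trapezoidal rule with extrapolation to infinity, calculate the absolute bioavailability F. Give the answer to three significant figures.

Trapezoidal AUC_0→8 (oral solution):
  [0→1]: (0.0+460.5)/2 × 1 = 230.25
  [1→5]: (460.5+426.7)/2 × 4 = 1774.4
  [5→6]: (426.7+365.1)/2 × 1 = 395.9
  [6→8]: (365.1+263.3)/2 × 2 = 628.4
  Sum = 3028.95 ng/mL·h
Tail: C_last/k_e = 263.3/0.167 = 1576.647
AUC_0→∞ (oral solution) = 3028.95 + 1576.647 = 4605.597 ng/mL·h
F = (AUC_ev/D_ev)/(AUC_iv/D_iv) = (4605.597/50)/(5490/50) = 92.11194/109.8 = 0.8389

F = 0.839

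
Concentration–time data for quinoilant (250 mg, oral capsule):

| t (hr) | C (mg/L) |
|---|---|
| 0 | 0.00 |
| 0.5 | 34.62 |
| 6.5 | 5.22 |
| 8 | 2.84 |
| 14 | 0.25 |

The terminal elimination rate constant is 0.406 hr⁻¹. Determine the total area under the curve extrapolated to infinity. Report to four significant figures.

AUC = 144.1 mg/L·hr

Trapezoidal AUC_0→14:
  [0→0.5]: (0.00+34.62)/2 × 0.5 = 8.655
  [0.5→6.5]: (34.62+5.22)/2 × 6 = 119.52
  [6.5→8]: (5.22+2.84)/2 × 1.5 = 6.045
  [8→14]: (2.84+0.25)/2 × 6 = 9.27
  Sum = 143.49 mg/L·hr
Extrapolated tail: C_last / k_e = 0.25 / 0.406 = 0.616
AUC_0→∞ = 143.49 + 0.616 = 144.106 mg/L·hr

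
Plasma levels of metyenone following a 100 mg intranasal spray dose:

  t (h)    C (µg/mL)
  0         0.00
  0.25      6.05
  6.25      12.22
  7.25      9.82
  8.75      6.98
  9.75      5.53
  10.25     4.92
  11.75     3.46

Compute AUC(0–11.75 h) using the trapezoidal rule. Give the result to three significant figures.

AUC = 94.3 µg/mL·h

Trapezoidal AUC_0→11.75:
  [0→0.25]: (0.00+6.05)/2 × 0.25 = 0.75625
  [0.25→6.25]: (6.05+12.22)/2 × 6 = 54.81
  [6.25→7.25]: (12.22+9.82)/2 × 1 = 11.02
  [7.25→8.75]: (9.82+6.98)/2 × 1.5 = 12.6
  [8.75→9.75]: (6.98+5.53)/2 × 1 = 6.255
  [9.75→10.25]: (5.53+4.92)/2 × 0.5 = 2.6125
  [10.25→11.75]: (4.92+3.46)/2 × 1.5 = 6.285
  Sum = 94.33875 µg/mL·h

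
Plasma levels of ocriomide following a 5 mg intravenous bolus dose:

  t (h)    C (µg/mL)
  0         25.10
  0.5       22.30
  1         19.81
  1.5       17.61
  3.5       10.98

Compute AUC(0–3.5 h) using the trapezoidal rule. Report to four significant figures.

AUC = 60.32 µg/mL·h

Trapezoidal AUC_0→3.5:
  [0→0.5]: (25.10+22.30)/2 × 0.5 = 11.85
  [0.5→1]: (22.30+19.81)/2 × 0.5 = 10.5275
  [1→1.5]: (19.81+17.61)/2 × 0.5 = 9.355
  [1.5→3.5]: (17.61+10.98)/2 × 2 = 28.59
  Sum = 60.3225 µg/mL·h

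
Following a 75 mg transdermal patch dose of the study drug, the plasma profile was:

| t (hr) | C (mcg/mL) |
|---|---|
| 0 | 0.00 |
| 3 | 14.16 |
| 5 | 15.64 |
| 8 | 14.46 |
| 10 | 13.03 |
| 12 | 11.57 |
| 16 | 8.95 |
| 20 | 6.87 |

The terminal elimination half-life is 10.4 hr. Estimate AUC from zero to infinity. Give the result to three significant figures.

AUC = 324 mcg/mL·hr

Trapezoidal AUC_0→20:
  [0→3]: (0.00+14.16)/2 × 3 = 21.24
  [3→5]: (14.16+15.64)/2 × 2 = 29.8
  [5→8]: (15.64+14.46)/2 × 3 = 45.15
  [8→10]: (14.46+13.03)/2 × 2 = 27.49
  [10→12]: (13.03+11.57)/2 × 2 = 24.6
  [12→16]: (11.57+8.95)/2 × 4 = 41.04
  [16→20]: (8.95+6.87)/2 × 4 = 31.64
  Sum = 220.96 mcg/mL·hr
k_e = ln2 / t½ = 0.693147 / 10.4 = 0.0666 hr^-1
Extrapolated tail: C_last / k_e = 6.87 / 0.0666 = 103.153
AUC_0→∞ = 220.96 + 103.153 = 324.113 mcg/mL·hr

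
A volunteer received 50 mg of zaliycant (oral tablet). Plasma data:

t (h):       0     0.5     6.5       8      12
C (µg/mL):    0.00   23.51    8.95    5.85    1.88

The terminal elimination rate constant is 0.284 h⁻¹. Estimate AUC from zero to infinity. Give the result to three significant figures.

AUC = 136 µg/mL·h

Trapezoidal AUC_0→12:
  [0→0.5]: (0.00+23.51)/2 × 0.5 = 5.8775
  [0.5→6.5]: (23.51+8.95)/2 × 6 = 97.38
  [6.5→8]: (8.95+5.85)/2 × 1.5 = 11.1
  [8→12]: (5.85+1.88)/2 × 4 = 15.46
  Sum = 129.8175 µg/mL·h
Extrapolated tail: C_last / k_e = 1.88 / 0.284 = 6.620
AUC_0→∞ = 129.8175 + 6.620 = 136.4375 µg/mL·h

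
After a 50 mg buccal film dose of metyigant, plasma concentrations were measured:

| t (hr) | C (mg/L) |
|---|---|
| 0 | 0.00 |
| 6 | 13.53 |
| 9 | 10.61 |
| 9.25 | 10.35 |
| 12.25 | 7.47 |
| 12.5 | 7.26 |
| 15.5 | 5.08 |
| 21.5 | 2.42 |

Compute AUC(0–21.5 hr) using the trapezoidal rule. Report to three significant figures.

Trapezoidal AUC_0→21.5:
  [0→6]: (0.00+13.53)/2 × 6 = 40.59
  [6→9]: (13.53+10.61)/2 × 3 = 36.21
  [9→9.25]: (10.61+10.35)/2 × 0.25 = 2.62
  [9.25→12.25]: (10.35+7.47)/2 × 3 = 26.73
  [12.25→12.5]: (7.47+7.26)/2 × 0.25 = 1.84125
  [12.5→15.5]: (7.26+5.08)/2 × 3 = 18.51
  [15.5→21.5]: (5.08+2.42)/2 × 6 = 22.5
  Sum = 149.00125 mg/L·hr

AUC = 149 mg/L·hr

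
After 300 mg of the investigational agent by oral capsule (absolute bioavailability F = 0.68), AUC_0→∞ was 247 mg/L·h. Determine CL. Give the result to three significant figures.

CL = 0.826 L/h

CL = F × Dose / AUC_0→∞
   = 0.68 × 300 / 247 = 0.825911 L/h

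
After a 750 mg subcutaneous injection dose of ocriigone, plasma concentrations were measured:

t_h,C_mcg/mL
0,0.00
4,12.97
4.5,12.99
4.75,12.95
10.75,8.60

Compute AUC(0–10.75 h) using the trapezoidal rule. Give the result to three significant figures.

AUC = 100 mcg/mL·h

Trapezoidal AUC_0→10.75:
  [0→4]: (0.00+12.97)/2 × 4 = 25.94
  [4→4.5]: (12.97+12.99)/2 × 0.5 = 6.49
  [4.5→4.75]: (12.99+12.95)/2 × 0.25 = 3.2425
  [4.75→10.75]: (12.95+8.60)/2 × 6 = 64.65
  Sum = 100.3225 mcg/mL·h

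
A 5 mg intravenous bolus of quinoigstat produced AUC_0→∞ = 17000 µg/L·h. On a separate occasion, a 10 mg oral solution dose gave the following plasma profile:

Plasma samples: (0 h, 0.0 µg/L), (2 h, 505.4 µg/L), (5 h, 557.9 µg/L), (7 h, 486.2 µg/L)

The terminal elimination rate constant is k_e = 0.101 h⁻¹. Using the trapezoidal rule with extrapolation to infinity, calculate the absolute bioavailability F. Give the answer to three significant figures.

Trapezoidal AUC_0→7 (oral solution):
  [0→2]: (0.0+505.4)/2 × 2 = 505.4
  [2→5]: (505.4+557.9)/2 × 3 = 1594.95
  [5→7]: (557.9+486.2)/2 × 2 = 1044.1
  Sum = 3144.45 µg/L·h
Tail: C_last/k_e = 486.2/0.101 = 4813.861
AUC_0→∞ (oral solution) = 3144.45 + 4813.861 = 7958.311 µg/L·h
F = (AUC_ev/D_ev)/(AUC_iv/D_iv) = (7958.311/10)/(17000/5) = 795.8311/3400 = 0.2341

F = 0.234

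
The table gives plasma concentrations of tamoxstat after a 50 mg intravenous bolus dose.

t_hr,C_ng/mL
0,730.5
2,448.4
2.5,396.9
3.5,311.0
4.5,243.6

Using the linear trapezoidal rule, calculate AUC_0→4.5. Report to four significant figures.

Trapezoidal AUC_0→4.5:
  [0→2]: (730.5+448.4)/2 × 2 = 1178.9
  [2→2.5]: (448.4+396.9)/2 × 0.5 = 211.325
  [2.5→3.5]: (396.9+311.0)/2 × 1 = 353.95
  [3.5→4.5]: (311.0+243.6)/2 × 1 = 277.3
  Sum = 2021.475 ng/mL·hr

AUC = 2021 ng/mL·hr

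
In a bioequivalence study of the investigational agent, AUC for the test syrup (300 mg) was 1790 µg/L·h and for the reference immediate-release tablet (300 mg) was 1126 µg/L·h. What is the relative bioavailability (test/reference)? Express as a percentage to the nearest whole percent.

F_rel = 159%

F_rel = (AUC_test/D_test) / (AUC_ref/D_ref)
      = (1790/300) / (1126/300)
      = 5.96667 / 3.75333 = 1.5897 = 158.97%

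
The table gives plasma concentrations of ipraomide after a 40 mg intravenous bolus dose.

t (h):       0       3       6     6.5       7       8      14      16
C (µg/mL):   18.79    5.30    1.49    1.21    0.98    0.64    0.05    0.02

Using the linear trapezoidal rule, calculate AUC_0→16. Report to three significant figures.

Trapezoidal AUC_0→16:
  [0→3]: (18.79+5.30)/2 × 3 = 36.135
  [3→6]: (5.30+1.49)/2 × 3 = 10.185
  [6→6.5]: (1.49+1.21)/2 × 0.5 = 0.675
  [6.5→7]: (1.21+0.98)/2 × 0.5 = 0.5475
  [7→8]: (0.98+0.64)/2 × 1 = 0.81
  [8→14]: (0.64+0.05)/2 × 6 = 2.07
  [14→16]: (0.05+0.02)/2 × 2 = 0.07
  Sum = 50.4925 µg/mL·h

AUC = 50.5 µg/mL·h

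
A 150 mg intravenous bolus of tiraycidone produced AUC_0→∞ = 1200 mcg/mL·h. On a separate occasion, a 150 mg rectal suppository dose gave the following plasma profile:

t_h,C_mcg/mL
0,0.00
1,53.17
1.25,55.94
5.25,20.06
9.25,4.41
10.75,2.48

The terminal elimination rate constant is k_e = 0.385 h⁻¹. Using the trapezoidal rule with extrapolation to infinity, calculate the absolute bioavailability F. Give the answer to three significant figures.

Trapezoidal AUC_0→10.75 (rectal suppository):
  [0→1]: (0.00+53.17)/2 × 1 = 26.585
  [1→1.25]: (53.17+55.94)/2 × 0.25 = 13.63875
  [1.25→5.25]: (55.94+20.06)/2 × 4 = 152.0
  [5.25→9.25]: (20.06+4.41)/2 × 4 = 48.94
  [9.25→10.75]: (4.41+2.48)/2 × 1.5 = 5.1675
  Sum = 246.33125 mcg/mL·h
Tail: C_last/k_e = 2.48/0.385 = 6.442
AUC_0→∞ (rectal suppository) = 246.33125 + 6.442 = 252.77325 mcg/mL·h
F = (AUC_ev/D_ev)/(AUC_iv/D_iv) = (252.77325/150)/(1200/150) = 1.685155/8 = 0.2106

F = 0.211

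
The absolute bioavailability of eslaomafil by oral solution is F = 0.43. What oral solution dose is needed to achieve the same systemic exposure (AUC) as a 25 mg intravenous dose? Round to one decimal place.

D_oral = 58.1 mg

For equal systemic exposure: F × D_ev = D_iv
D_ev = D_iv / F = 25 / 0.43 = 58.1395 mg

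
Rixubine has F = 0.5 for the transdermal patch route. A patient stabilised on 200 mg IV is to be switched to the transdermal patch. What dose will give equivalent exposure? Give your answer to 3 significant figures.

D_transdermal = 400 mg

For equal systemic exposure: F × D_ev = D_iv
D_ev = D_iv / F = 200 / 0.5 = 400 mg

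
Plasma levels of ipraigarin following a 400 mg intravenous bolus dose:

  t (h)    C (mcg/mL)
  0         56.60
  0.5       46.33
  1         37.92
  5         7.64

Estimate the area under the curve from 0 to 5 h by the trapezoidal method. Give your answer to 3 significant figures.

Trapezoidal AUC_0→5:
  [0→0.5]: (56.60+46.33)/2 × 0.5 = 25.7325
  [0.5→1]: (46.33+37.92)/2 × 0.5 = 21.0625
  [1→5]: (37.92+7.64)/2 × 4 = 91.12
  Sum = 137.915 mcg/mL·h

AUC = 138 mcg/mL·h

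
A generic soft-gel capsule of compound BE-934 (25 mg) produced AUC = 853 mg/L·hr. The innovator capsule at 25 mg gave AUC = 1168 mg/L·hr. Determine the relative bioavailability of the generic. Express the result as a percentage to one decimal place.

F_rel = (AUC_test/D_test) / (AUC_ref/D_ref)
      = (853/25) / (1168/25)
      = 34.12 / 46.72 = 0.7303 = 73.03%

F_rel = 73.0%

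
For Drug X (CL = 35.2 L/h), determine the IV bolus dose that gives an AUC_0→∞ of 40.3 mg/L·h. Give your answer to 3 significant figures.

Dose_iv = CL × AUC_0→∞
     = 35.2 × 40.3 = 1418.56 mg

Dose = 1420 mg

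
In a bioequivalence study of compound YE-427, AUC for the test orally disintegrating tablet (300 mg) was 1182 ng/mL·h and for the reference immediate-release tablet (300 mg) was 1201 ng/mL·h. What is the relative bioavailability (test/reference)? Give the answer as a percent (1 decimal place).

F_rel = (AUC_test/D_test) / (AUC_ref/D_ref)
      = (1182/300) / (1201/300)
      = 3.94 / 4.00333 = 0.9842 = 98.42%

F_rel = 98.4%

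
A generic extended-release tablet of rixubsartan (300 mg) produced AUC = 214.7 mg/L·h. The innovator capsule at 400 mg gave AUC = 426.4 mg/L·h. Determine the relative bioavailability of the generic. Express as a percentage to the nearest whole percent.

F_rel = 67%

F_rel = (AUC_test/D_test) / (AUC_ref/D_ref)
      = (214.7/300) / (426.4/400)
      = 0.715667 / 1.066 = 0.6714 = 67.14%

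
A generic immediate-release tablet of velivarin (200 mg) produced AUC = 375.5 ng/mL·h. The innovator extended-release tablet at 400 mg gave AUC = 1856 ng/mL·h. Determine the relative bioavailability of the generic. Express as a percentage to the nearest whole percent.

F_rel = 40%

F_rel = (AUC_test/D_test) / (AUC_ref/D_ref)
      = (375.5/200) / (1856/400)
      = 1.8775 / 4.64 = 0.4046 = 40.46%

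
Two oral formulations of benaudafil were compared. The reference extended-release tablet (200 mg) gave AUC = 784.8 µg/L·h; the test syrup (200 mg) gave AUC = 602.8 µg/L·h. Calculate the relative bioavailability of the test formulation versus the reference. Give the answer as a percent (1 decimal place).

F_rel = (AUC_test/D_test) / (AUC_ref/D_ref)
      = (602.8/200) / (784.8/200)
      = 3.014 / 3.924 = 0.7681 = 76.81%

F_rel = 76.8%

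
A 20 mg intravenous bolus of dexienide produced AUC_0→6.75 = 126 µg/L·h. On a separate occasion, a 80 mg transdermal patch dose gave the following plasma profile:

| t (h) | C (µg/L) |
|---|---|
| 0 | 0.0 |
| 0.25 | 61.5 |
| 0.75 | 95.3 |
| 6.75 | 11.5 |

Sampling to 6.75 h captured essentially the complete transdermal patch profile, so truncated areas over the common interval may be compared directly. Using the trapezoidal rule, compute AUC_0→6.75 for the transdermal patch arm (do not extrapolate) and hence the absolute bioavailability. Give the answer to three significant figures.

Trapezoidal AUC_0→6.75 (transdermal patch):
  [0→0.25]: (0.0+61.5)/2 × 0.25 = 7.6875
  [0.25→0.75]: (61.5+95.3)/2 × 0.5 = 39.2
  [0.75→6.75]: (95.3+11.5)/2 × 6 = 320.4
  Sum = 367.2875 µg/L·h
F = (AUC_ev/D_ev)/(AUC_iv/D_iv) = (367.2875/80)/(126/20) = 4.59109/6.3 = 0.7287

F = 0.729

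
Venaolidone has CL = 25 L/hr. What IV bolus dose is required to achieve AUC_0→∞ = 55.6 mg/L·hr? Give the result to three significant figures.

Dose_iv = CL × AUC_0→∞
     = 25 × 55.6 = 1390 mg

Dose = 1390 mg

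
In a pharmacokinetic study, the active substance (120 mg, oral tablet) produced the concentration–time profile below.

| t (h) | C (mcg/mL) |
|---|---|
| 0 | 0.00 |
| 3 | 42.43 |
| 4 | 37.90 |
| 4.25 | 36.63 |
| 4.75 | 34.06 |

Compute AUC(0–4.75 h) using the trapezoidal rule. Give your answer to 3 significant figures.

AUC = 131 mcg/mL·h

Trapezoidal AUC_0→4.75:
  [0→3]: (0.00+42.43)/2 × 3 = 63.645
  [3→4]: (42.43+37.90)/2 × 1 = 40.165
  [4→4.25]: (37.90+36.63)/2 × 0.25 = 9.31625
  [4.25→4.75]: (36.63+34.06)/2 × 0.5 = 17.6725
  Sum = 130.79875 mcg/mL·h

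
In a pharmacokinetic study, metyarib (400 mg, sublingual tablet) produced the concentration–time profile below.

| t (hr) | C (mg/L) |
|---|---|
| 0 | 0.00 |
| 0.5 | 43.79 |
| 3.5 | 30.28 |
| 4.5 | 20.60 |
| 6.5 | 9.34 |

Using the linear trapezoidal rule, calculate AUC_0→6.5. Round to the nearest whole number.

AUC = 177 mg/L·hr

Trapezoidal AUC_0→6.5:
  [0→0.5]: (0.00+43.79)/2 × 0.5 = 10.9475
  [0.5→3.5]: (43.79+30.28)/2 × 3 = 111.105
  [3.5→4.5]: (30.28+20.60)/2 × 1 = 25.44
  [4.5→6.5]: (20.60+9.34)/2 × 2 = 29.94
  Sum = 177.4325 mg/L·hr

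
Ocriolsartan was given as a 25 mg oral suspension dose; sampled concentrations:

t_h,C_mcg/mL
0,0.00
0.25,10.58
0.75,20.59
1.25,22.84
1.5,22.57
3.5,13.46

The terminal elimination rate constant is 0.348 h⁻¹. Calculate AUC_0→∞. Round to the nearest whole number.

AUC = 100 mcg/mL·h

Trapezoidal AUC_0→3.5:
  [0→0.25]: (0.00+10.58)/2 × 0.25 = 1.3225
  [0.25→0.75]: (10.58+20.59)/2 × 0.5 = 7.7925
  [0.75→1.25]: (20.59+22.84)/2 × 0.5 = 10.8575
  [1.25→1.5]: (22.84+22.57)/2 × 0.25 = 5.67625
  [1.5→3.5]: (22.57+13.46)/2 × 2 = 36.03
  Sum = 61.67875 mcg/mL·h
Extrapolated tail: C_last / k_e = 13.46 / 0.348 = 38.678
AUC_0→∞ = 61.67875 + 38.678 = 100.35675 mcg/mL·h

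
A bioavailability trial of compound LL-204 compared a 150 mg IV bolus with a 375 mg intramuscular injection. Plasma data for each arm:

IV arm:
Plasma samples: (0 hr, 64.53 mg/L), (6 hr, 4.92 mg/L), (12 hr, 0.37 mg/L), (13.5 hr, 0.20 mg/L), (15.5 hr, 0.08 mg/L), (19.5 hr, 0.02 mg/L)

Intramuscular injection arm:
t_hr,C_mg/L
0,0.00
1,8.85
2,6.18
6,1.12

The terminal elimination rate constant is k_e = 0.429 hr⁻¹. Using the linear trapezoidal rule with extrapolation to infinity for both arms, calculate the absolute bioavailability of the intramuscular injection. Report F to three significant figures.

F = 0.0518

Trapezoidal AUC_0→19.5 (IV):
  [0→6]: (64.53+4.92)/2 × 6 = 208.35
  [6→12]: (4.92+0.37)/2 × 6 = 15.87
  [12→13.5]: (0.37+0.20)/2 × 1.5 = 0.4275
  [13.5→15.5]: (0.20+0.08)/2 × 2 = 0.28
  [15.5→19.5]: (0.08+0.02)/2 × 4 = 0.2
  Sum = 225.1275 mg/L·hr
IV tail: 0.02/0.429 = 0.047; AUC_iv,0→∞ = 225.1275 + 0.047 = 225.1745 mg/L·hr
Trapezoidal AUC_0→6 (intramuscular injection):
  [0→1]: (0.00+8.85)/2 × 1 = 4.425
  [1→2]: (8.85+6.18)/2 × 1 = 7.515
  [2→6]: (6.18+1.12)/2 × 4 = 14.6
  Sum = 26.54 mg/L·hr
intramuscular injection tail: 1.12/0.429 = 2.611; AUC_ev,0→∞ = 26.54 + 2.611 = 29.151 mg/L·hr
F = (AUC_ev/D_ev)/(AUC_iv/D_iv) = (29.151/375)/(225.1745/150) = 0.077736/1.50116 = 0.0518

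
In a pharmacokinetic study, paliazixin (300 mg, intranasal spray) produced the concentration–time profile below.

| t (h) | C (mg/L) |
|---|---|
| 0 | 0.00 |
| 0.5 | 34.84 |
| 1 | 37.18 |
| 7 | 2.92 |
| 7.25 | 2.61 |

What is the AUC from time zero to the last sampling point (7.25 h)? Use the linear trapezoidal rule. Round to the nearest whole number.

Trapezoidal AUC_0→7.25:
  [0→0.5]: (0.00+34.84)/2 × 0.5 = 8.71
  [0.5→1]: (34.84+37.18)/2 × 0.5 = 18.005
  [1→7]: (37.18+2.92)/2 × 6 = 120.3
  [7→7.25]: (2.92+2.61)/2 × 0.25 = 0.69125
  Sum = 147.70625 mg/L·h

AUC = 148 mg/L·h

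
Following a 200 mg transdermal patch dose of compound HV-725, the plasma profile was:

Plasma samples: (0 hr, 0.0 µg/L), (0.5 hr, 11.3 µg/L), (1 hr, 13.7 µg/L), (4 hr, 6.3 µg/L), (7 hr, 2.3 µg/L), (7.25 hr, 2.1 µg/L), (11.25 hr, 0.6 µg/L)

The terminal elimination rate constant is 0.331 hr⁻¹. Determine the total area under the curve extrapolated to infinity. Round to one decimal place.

Trapezoidal AUC_0→11.25:
  [0→0.5]: (0.0+11.3)/2 × 0.5 = 2.825
  [0.5→1]: (11.3+13.7)/2 × 0.5 = 6.25
  [1→4]: (13.7+6.3)/2 × 3 = 30.0
  [4→7]: (6.3+2.3)/2 × 3 = 12.9
  [7→7.25]: (2.3+2.1)/2 × 0.25 = 0.55
  [7.25→11.25]: (2.1+0.6)/2 × 4 = 5.4
  Sum = 57.925 µg/L·hr
Extrapolated tail: C_last / k_e = 0.6 / 0.331 = 1.813
AUC_0→∞ = 57.925 + 1.813 = 59.738 µg/L·hr

AUC = 59.7 µg/L·hr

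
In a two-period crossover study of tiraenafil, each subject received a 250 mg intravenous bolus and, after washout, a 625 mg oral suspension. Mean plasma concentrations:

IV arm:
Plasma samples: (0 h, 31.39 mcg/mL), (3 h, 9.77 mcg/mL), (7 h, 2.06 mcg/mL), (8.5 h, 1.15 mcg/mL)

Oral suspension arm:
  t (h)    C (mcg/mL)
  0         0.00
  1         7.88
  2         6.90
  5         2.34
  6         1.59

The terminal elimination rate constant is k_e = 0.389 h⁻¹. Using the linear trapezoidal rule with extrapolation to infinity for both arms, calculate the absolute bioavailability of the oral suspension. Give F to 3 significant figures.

Trapezoidal AUC_0→8.5 (IV):
  [0→3]: (31.39+9.77)/2 × 3 = 61.74
  [3→7]: (9.77+2.06)/2 × 4 = 23.66
  [7→8.5]: (2.06+1.15)/2 × 1.5 = 2.4075
  Sum = 87.8075 mcg/mL·h
IV tail: 1.15/0.389 = 2.956; AUC_iv,0→∞ = 87.8075 + 2.956 = 90.7635 mcg/mL·h
Trapezoidal AUC_0→6 (oral suspension):
  [0→1]: (0.00+7.88)/2 × 1 = 3.94
  [1→2]: (7.88+6.90)/2 × 1 = 7.39
  [2→5]: (6.90+2.34)/2 × 3 = 13.86
  [5→6]: (2.34+1.59)/2 × 1 = 1.965
  Sum = 27.155 mcg/mL·h
oral suspension tail: 1.59/0.389 = 4.087; AUC_ev,0→∞ = 27.155 + 4.087 = 31.242 mcg/mL·h
F = (AUC_ev/D_ev)/(AUC_iv/D_iv) = (31.242/625)/(90.7635/250) = 0.0499872/0.363054 = 0.1377

F = 0.138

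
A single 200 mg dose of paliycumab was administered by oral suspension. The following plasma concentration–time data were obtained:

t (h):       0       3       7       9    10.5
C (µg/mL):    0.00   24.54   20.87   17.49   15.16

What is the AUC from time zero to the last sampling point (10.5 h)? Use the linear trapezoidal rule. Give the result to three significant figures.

Trapezoidal AUC_0→10.5:
  [0→3]: (0.00+24.54)/2 × 3 = 36.81
  [3→7]: (24.54+20.87)/2 × 4 = 90.82
  [7→9]: (20.87+17.49)/2 × 2 = 38.36
  [9→10.5]: (17.49+15.16)/2 × 1.5 = 24.4875
  Sum = 190.4775 µg/mL·h

AUC = 190 µg/mL·h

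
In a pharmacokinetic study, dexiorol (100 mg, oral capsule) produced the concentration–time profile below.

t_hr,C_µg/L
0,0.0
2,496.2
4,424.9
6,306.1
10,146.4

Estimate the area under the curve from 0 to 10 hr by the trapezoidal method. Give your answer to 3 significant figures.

AUC = 3050 µg/L·hr

Trapezoidal AUC_0→10:
  [0→2]: (0.0+496.2)/2 × 2 = 496.2
  [2→4]: (496.2+424.9)/2 × 2 = 921.1
  [4→6]: (424.9+306.1)/2 × 2 = 731.0
  [6→10]: (306.1+146.4)/2 × 4 = 905.0
  Sum = 3053.3 µg/L·hr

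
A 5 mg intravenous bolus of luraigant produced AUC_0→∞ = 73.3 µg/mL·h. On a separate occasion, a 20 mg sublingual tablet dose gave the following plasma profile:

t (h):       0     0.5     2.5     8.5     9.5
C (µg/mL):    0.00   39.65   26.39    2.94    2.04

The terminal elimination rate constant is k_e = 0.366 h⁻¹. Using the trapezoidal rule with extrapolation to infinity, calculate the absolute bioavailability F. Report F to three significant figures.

F = 0.587

Trapezoidal AUC_0→9.5 (sublingual tablet):
  [0→0.5]: (0.00+39.65)/2 × 0.5 = 9.9125
  [0.5→2.5]: (39.65+26.39)/2 × 2 = 66.04
  [2.5→8.5]: (26.39+2.94)/2 × 6 = 87.99
  [8.5→9.5]: (2.94+2.04)/2 × 1 = 2.49
  Sum = 166.4325 µg/mL·h
Tail: C_last/k_e = 2.04/0.366 = 5.574
AUC_0→∞ (sublingual tablet) = 166.4325 + 5.574 = 172.0065 µg/mL·h
F = (AUC_ev/D_ev)/(AUC_iv/D_iv) = (172.0065/20)/(73.3/5) = 8.600325/14.66 = 0.5867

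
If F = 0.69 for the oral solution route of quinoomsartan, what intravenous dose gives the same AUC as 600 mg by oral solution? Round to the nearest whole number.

Systemic exposure from an extravascular dose = F × D_ev, so the equivalent IV dose is F × D_ev.
D_iv = F × D_ev = 0.69 × 600 = 414 mg

D_iv = 414 mg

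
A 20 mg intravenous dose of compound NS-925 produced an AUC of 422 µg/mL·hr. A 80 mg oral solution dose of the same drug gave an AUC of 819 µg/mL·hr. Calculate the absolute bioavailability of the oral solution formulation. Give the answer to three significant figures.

F = 0.485

F = (AUC_ev / D_ev) / (AUC_iv / D_iv)
  = (819/80) / (422/20)
  = 10.2375 / 21.1 = 0.4852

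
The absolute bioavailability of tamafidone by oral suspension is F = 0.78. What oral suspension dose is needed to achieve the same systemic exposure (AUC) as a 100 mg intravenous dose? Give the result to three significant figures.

For equal systemic exposure: F × D_ev = D_iv
D_ev = D_iv / F = 100 / 0.78 = 128.205 mg

D_oral = 128 mg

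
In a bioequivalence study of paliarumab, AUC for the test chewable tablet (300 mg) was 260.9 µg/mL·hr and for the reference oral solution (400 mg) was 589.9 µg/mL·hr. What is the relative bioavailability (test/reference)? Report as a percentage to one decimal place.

F_rel = 59.0%

F_rel = (AUC_test/D_test) / (AUC_ref/D_ref)
      = (260.9/300) / (589.9/400)
      = 0.869667 / 1.47475 = 0.5897 = 58.97%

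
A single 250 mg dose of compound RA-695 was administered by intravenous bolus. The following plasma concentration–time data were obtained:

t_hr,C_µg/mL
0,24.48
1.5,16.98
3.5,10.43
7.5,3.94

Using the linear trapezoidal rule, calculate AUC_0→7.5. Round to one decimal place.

Trapezoidal AUC_0→7.5:
  [0→1.5]: (24.48+16.98)/2 × 1.5 = 31.095
  [1.5→3.5]: (16.98+10.43)/2 × 2 = 27.41
  [3.5→7.5]: (10.43+3.94)/2 × 4 = 28.74
  Sum = 87.245 µg/mL·hr

AUC = 87.2 µg/mL·hr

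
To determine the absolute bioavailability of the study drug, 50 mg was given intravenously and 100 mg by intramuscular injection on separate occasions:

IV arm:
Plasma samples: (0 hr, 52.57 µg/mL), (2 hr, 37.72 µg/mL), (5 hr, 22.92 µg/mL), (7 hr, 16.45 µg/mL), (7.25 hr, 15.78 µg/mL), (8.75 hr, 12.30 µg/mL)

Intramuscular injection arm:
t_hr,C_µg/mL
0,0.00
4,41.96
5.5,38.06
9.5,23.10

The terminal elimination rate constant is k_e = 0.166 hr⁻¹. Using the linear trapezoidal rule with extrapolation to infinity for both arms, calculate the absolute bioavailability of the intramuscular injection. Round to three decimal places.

F = 0.634

Trapezoidal AUC_0→8.75 (IV):
  [0→2]: (52.57+37.72)/2 × 2 = 90.29
  [2→5]: (37.72+22.92)/2 × 3 = 90.96
  [5→7]: (22.92+16.45)/2 × 2 = 39.37
  [7→7.25]: (16.45+15.78)/2 × 0.25 = 4.02875
  [7.25→8.75]: (15.78+12.30)/2 × 1.5 = 21.06
  Sum = 245.70875 µg/mL·hr
IV tail: 12.30/0.166 = 74.096; AUC_iv,0→∞ = 245.70875 + 74.096 = 319.80475 µg/mL·hr
Trapezoidal AUC_0→9.5 (intramuscular injection):
  [0→4]: (0.00+41.96)/2 × 4 = 83.92
  [4→5.5]: (41.96+38.06)/2 × 1.5 = 60.015
  [5.5→9.5]: (38.06+23.10)/2 × 4 = 122.32
  Sum = 266.255 µg/mL·hr
intramuscular injection tail: 23.10/0.166 = 139.157; AUC_ev,0→∞ = 266.255 + 139.157 = 405.412 µg/mL·hr
F = (AUC_ev/D_ev)/(AUC_iv/D_iv) = (405.412/100)/(319.80475/50) = 4.05412/6.396095 = 0.6338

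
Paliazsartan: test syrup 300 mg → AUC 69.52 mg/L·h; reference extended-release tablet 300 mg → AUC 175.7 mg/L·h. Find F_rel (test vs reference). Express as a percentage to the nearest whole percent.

F_rel = 40%

F_rel = (AUC_test/D_test) / (AUC_ref/D_ref)
      = (69.52/300) / (175.7/300)
      = 0.231733 / 0.585667 = 0.3957 = 39.57%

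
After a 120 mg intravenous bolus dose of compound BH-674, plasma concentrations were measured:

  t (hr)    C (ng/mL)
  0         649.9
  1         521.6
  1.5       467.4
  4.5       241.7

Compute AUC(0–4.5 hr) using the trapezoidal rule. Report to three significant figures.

AUC = 1900 ng/mL·hr

Trapezoidal AUC_0→4.5:
  [0→1]: (649.9+521.6)/2 × 1 = 585.75
  [1→1.5]: (521.6+467.4)/2 × 0.5 = 247.25
  [1.5→4.5]: (467.4+241.7)/2 × 3 = 1063.65
  Sum = 1896.65 ng/mL·hr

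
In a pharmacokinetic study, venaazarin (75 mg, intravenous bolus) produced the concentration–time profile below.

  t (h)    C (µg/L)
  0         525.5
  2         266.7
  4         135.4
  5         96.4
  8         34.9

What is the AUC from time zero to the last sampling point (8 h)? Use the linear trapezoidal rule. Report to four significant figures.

Trapezoidal AUC_0→8:
  [0→2]: (525.5+266.7)/2 × 2 = 792.2
  [2→4]: (266.7+135.4)/2 × 2 = 402.1
  [4→5]: (135.4+96.4)/2 × 1 = 115.9
  [5→8]: (96.4+34.9)/2 × 3 = 196.95
  Sum = 1507.15 µg/L·h

AUC = 1507 µg/L·h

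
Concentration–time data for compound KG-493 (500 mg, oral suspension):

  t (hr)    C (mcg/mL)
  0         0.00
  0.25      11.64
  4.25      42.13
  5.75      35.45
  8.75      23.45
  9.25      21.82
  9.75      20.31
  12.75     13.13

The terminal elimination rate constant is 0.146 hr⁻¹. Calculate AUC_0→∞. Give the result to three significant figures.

AUC = 417 mcg/mL·hr

Trapezoidal AUC_0→12.75:
  [0→0.25]: (0.00+11.64)/2 × 0.25 = 1.455
  [0.25→4.25]: (11.64+42.13)/2 × 4 = 107.54
  [4.25→5.75]: (42.13+35.45)/2 × 1.5 = 58.185
  [5.75→8.75]: (35.45+23.45)/2 × 3 = 88.35
  [8.75→9.25]: (23.45+21.82)/2 × 0.5 = 11.3175
  [9.25→9.75]: (21.82+20.31)/2 × 0.5 = 10.5325
  [9.75→12.75]: (20.31+13.13)/2 × 3 = 50.16
  Sum = 327.54 mcg/mL·hr
Extrapolated tail: C_last / k_e = 13.13 / 0.146 = 89.932
AUC_0→∞ = 327.54 + 89.932 = 417.472 mcg/mL·hr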